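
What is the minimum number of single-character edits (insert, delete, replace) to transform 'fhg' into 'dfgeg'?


Building DP table for s1='fhg' (len 3) and s2='dfgeg' (len 5):
       d  f  g  e  g
    0  1  2  3  4  5
  f 1  1  1  2  3  4
  h 2  2  2  2  3  4
  g 3  3  3  2  3  3
Edit distance = dp[3][5] = 3

3


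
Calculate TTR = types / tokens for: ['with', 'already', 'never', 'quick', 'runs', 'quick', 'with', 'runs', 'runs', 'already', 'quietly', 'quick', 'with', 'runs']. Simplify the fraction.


Tokens: 14
Unique types: ('already', 'never', 'quick', 'quietly', 'runs', 'with') = 6
TTR = 6/14
Simplify: divide both by 2 -> 3/7
TTR = 3/7

3/7


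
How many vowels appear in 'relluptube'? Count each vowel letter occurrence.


Scanning each character of 'relluptube':
  Position 1: 'r' -> consonant (running count: 0)
  Position 2: 'e' -> vowel (running count: 1)
  Position 3: 'l' -> consonant (running count: 1)
  Position 4: 'l' -> consonant (running count: 1)
  Position 5: 'u' -> vowel (running count: 2)
  Position 6: 'p' -> consonant (running count: 2)
  Position 7: 't' -> consonant (running count: 2)
  Position 8: 'u' -> vowel (running count: 3)
  Position 9: 'b' -> consonant (running count: 3)
  Position 10: 'e' -> vowel (running count: 4)
Total vowels: 4

4


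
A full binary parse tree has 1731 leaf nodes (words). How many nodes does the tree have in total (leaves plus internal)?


Leaf nodes (terminals): 1731
Internal nodes = n - 1 = 1731 - 1 = 1730
Total = leaves + internal = 1731 + 1730 = 3461

3461


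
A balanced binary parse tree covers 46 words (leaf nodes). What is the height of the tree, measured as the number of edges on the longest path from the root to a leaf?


In a balanced binary tree with n leaves the deepest leaf is ceil(log2(n)) edges below the root.
log2(46) = 5.5236
ceil(5.5236) = 6
height (edges) = 6

6


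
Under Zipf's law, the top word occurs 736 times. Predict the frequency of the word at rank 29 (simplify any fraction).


Zipf's law: freq(rank) = f1 / rank
f1 = 736, rank = 29
freq = 736 / 29
GCD(736, 29) = 1
Simplified: 736/29

736/29


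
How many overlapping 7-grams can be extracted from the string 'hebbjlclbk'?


String 'hebbjlclbk' has length L = 10.
Number of overlapping n-grams = L - n + 1
Substituting: 10 - 7 + 1 = 4

4


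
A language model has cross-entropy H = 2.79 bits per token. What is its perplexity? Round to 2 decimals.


Perplexity formula: PP = 2^H
H = 2.79
PP = 2^2.79
Decompose: 2^2.79 = 2^2 * 2^0.79
2^2 = 4, 2^0.79 ~ 1.7290745
PP ~ 4 * 1.7290745 = 6.9162980
Rounded to 2 decimals: 6.92

6.92


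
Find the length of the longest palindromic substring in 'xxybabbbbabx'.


Scanning 'xxybabbbbabx' for palindromic substrings.
Substring at positions 3-10: 'babbbbab'.
Check: reverse('babbbbab') = 'babbbbab' -> palindrome confirmed.
Neighbouring characters ('y' / 'x') break symmetry, so it cannot extend further.
No longer palindromic substring exists; longest length = 8

8


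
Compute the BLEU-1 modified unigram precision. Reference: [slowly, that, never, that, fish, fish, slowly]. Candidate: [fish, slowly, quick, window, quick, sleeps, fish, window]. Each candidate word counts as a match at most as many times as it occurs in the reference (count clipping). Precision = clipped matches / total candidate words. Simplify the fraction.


Reference word counts: {'fish': 2, 'never': 1, 'slowly': 2, 'that': 2}
Checking each candidate word (with clipping):
  'fish' -> in reference (ref count 2, used 1/2) -> match (matches: 1)
  'slowly' -> in reference (ref count 2, used 1/2) -> match (matches: 2)
  'quick' -> not in reference -> no match (matches: 2)
  'window' -> not in reference -> no match (matches: 2)
  'quick' -> not in reference -> no match (matches: 2)
  'sleeps' -> not in reference -> no match (matches: 2)
  'fish' -> in reference (ref count 2, used 2/2) -> match (matches: 3)
  'window' -> not in reference -> no match (matches: 3)
Clipped matches: 3, Candidate length: 8
Precision = 3/8

3/8


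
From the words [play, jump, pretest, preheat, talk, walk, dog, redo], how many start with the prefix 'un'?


Checking each word for prefix 'un':
  'play' -> no (count: 0)
  'jump' -> no (count: 0)
  'pretest' -> no (count: 0)
  'preheat' -> no (count: 0)
  'talk' -> no (count: 0)
  'walk' -> no (count: 0)
  'dog' -> no (count: 0)
  'redo' -> no (count: 0)
Total with prefix 'un': 0

0


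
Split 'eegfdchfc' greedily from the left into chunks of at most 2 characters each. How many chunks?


'eegfdchfc' has 9 characters.
Chunking with max size 2:
  Chunk 1: 'ee' (positions 0-1)
  Chunk 2: 'gf' (positions 2-3)
  Chunk 3: 'dc' (positions 4-5)
  Chunk 4: 'hf' (positions 6-7)
  Chunk 5: 'c' (positions 8-8)
Total chunks: ceil(9 / 2) = 5

5


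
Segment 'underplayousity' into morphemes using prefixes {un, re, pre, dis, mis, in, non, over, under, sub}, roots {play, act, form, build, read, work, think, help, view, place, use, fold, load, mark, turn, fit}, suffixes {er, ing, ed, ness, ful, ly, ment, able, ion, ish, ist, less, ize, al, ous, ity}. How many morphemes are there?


Segmenting 'underplayousity' against the inventory:
  'under' -> prefix (morpheme 1)
  'play' -> root (morpheme 2)
  'ous' -> suffix (morpheme 3)
  'ity' -> suffix (morpheme 4)
Total morphemes: 4

4


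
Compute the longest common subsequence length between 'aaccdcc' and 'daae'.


DP table for LCS of 'aaccdcc' and 'daae':
       d  a  a  e
    0  0  0  0  0
  a 0  0  1  1  1
  a 0  0  1  2  2
  c 0  0  1  2  2
  c 0  0  1  2  2
  d 0  1  1  2  2
  c 0  1  1  2  2
  c 0  1  1  2  2
LCS: 'aa'
LCS length = 2

2


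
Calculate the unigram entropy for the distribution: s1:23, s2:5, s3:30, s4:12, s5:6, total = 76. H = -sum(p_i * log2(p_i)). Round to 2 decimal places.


Computing entropy H = -sum(p_i * log2(p_i)):
  s1: p = 23/76 = 0.3026, -p*log2(p) = 0.5218
  s2: p = 5/76 = 0.0658, -p*log2(p) = 0.2583
  s3: p = 30/76 = 0.3947, -p*log2(p) = 0.5294
  s4: p = 12/76 = 0.1579, -p*log2(p) = 0.4205
  s5: p = 6/76 = 0.0789, -p*log2(p) = 0.2892
H = sum of terms = 2.0192
Rounded to 2 decimals: 2.02

2.02


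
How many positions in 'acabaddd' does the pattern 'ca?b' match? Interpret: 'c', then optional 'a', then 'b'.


Pattern: ca?b means 'c', then optional 'a', then 'b'.
Scanning 'acabaddd' position-by-position:
  Pos 0: window 'aca' -> no
  Pos 1: window 'cab' -> MATCH
  Pos 2: window 'aba' -> no
  Pos 3: window 'bad' -> no
  Pos 4: window 'add' -> no
  Pos 5: window 'ddd' -> no
  Pos 6: window 'dd' -> no
  Pos 7: window 'd' -> no
Total matches: 1

1


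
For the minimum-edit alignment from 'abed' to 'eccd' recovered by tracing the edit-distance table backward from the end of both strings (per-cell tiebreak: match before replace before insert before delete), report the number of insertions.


Edit distance = 3. Backtracking from cell (4, 4) with preference match > replace > insert > delete,
then listing the resulting alignment 'abed' -> 'eccd' left to right:
  Step 1: replace a->e
  Step 2: replace b->c
  Step 3: replace e->c
  Step 4: keep 'd'
Total insertions: 0

0


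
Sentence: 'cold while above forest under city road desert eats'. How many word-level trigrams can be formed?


Word trigrams from [9] words:
  Trigram 1: (cold while above)
  Trigram 2: (while above forest)
  Trigram 3: (above forest under)
  Trigram 4: (forest under city)
  Trigram 5: (under city road)
  Trigram 6: (city road desert)
  Trigram 7: (road desert eats)
Total word trigrams: 9 - 2 = 7

7


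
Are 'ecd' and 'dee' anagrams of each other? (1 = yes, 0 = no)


Sort characters of 'ecd': 'cde'
Sort characters of 'dee': 'dee'
Sorted forms differ -> they are NOT anagrams
Result: 0

0


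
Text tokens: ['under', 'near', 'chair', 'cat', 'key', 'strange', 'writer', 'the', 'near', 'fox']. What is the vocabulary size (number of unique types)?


Listing all tokens and tracking unique types:
  Token 1: 'under' -> NEW (unique so far: 1)
  Token 2: 'near' -> NEW (unique so far: 2)
  Token 3: 'chair' -> NEW (unique so far: 3)
  Token 4: 'cat' -> NEW (unique so far: 4)
  Token 5: 'key' -> NEW (unique so far: 5)
  Token 6: 'strange' -> NEW (unique so far: 6)
  Token 7: 'writer' -> NEW (unique so far: 7)
  Token 8: 'the' -> NEW (unique so far: 8)
  Token 9: 'near' -> duplicate (unique so far: 8)
  Token 10: 'fox' -> NEW (unique so far: 9)
Unique types: ('cat', 'chair', 'fox', 'key', 'near', 'strange', 'the', 'under', 'writer')
Vocabulary size: 9

9


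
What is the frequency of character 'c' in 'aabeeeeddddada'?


Scanning 'aabeeeeddddada' for 'c':
  No matches found.
Total occurrences of 'c': 0

0


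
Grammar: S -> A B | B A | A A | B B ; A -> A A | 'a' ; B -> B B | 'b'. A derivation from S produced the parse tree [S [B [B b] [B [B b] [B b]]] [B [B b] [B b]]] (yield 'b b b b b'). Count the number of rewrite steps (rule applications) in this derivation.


Every bracketed nonterminal node [X ...] in the tree is produced by exactly one rule application.
Reading the tree off as a leftmost derivation:
  Step 1: S  =>  B B   (applied S -> B B)
  Step 2: B B  =>  B B B   (applied B -> B B)
  Step 3: B B B  =>  b B B   (applied B -> b)
  Step 4: b B B  =>  b B B B   (applied B -> B B)
  Step 5: b B B B  =>  b b B B   (applied B -> b)
  Step 6: b b B B  =>  b b b B   (applied B -> b)
  Step 7: b b b B  =>  b b b B B   (applied B -> B B)
  Step 8: b b b B B  =>  b b b b B   (applied B -> b)
  Step 9: b b b b B  =>  b b b b b   (applied B -> b)
Final yield: b b b b b
Total rewrite steps: 9

9


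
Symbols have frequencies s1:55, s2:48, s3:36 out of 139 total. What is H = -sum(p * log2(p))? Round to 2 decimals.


Computing entropy H = -sum(p_i * log2(p_i)):
  s1: p = 55/139 = 0.3957, -p*log2(p) = 0.5293
  s2: p = 48/139 = 0.3453, -p*log2(p) = 0.5297
  s3: p = 36/139 = 0.2590, -p*log2(p) = 0.5048
H = sum of terms = 1.5638
Rounded to 2 decimals: 1.56

1.56


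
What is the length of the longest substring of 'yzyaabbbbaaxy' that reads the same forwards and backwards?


Scanning 'yzyaabbbbaaxy' for palindromic substrings.
Substring at positions 3-10: 'aabbbbaa'.
Check: reverse('aabbbbaa') = 'aabbbbaa' -> palindrome confirmed.
Neighbouring characters ('y' / 'x') break symmetry, so it cannot extend further.
No longer palindromic substring exists; longest length = 8

8


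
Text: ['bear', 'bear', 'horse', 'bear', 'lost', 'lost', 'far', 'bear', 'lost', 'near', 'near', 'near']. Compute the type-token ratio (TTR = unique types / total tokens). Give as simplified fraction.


Tokens: 12
Unique types: ('bear', 'far', 'horse', 'lost', 'near') = 5
TTR = 5/12
Already in lowest terms.

5/12


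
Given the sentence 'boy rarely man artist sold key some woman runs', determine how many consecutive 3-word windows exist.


Word trigrams from [9] words:
  Trigram 1: (boy rarely man)
  Trigram 2: (rarely man artist)
  Trigram 3: (man artist sold)
  Trigram 4: (artist sold key)
  Trigram 5: (sold key some)
  Trigram 6: (key some woman)
  Trigram 7: (some woman runs)
Total word trigrams: 9 - 2 = 7

7


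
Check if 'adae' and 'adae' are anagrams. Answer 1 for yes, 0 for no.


Sort characters of 'adae': 'aade'
Sort characters of 'adae': 'aade'
Sorted forms match -> they ARE anagrams
Result: 1

1


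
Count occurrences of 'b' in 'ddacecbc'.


Scanning 'ddacecbc' for 'b':
  Position 6: 'b' -> MATCH (count: 1)
Total occurrences of 'b': 1

1


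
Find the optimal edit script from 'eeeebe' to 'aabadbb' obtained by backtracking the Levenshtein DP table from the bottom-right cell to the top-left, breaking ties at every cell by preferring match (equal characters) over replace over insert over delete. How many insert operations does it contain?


Edit distance = 6. Backtracking from cell (6, 7) with preference match > replace > insert > delete,
then listing the resulting alignment 'eeeebe' -> 'aabadbb' left to right:
  Step 1: insert 'a' [insertion #1]
  Step 2: replace e->a
  Step 3: replace e->b
  Step 4: replace e->a
  Step 5: replace e->d
  Step 6: keep 'b'
  Step 7: replace e->b
Total insertions: 1

1


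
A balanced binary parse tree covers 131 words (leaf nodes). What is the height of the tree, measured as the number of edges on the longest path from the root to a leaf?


In a balanced binary tree with n leaves the deepest leaf is ceil(log2(n)) edges below the root.
log2(131) = 7.0334
ceil(7.0334) = 8
height (edges) = 8

8


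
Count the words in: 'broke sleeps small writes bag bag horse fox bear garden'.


Counting words by splitting on spaces:
  Word 1: 'broke'
  Word 2: 'sleeps'
  Word 3: 'small'
  Word 4: 'writes'
  Word 5: 'bag'
  Word 6: 'bag'
  Word 7: 'horse'
  Word 8: 'fox'
  Word 9: 'bear'
  Word 10: 'garden'
Total words: 10

10


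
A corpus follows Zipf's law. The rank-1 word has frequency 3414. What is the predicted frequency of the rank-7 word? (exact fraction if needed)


Zipf's law: freq(rank) = f1 / rank
f1 = 3414, rank = 7
freq = 3414 / 7
GCD(3414, 7) = 1
Simplified: 3414/7

3414/7


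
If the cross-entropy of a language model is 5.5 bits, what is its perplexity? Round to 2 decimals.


Perplexity formula: PP = 2^H
H = 5.5
PP = 2^5.5
Decompose: 2^5.5 = 2^5 * 2^0.5 = 2^5 * sqrt(2)
2^5 = 32, sqrt(2) ~ 1.4142136
PP ~ 32 * 1.4142136 = 45.2548352
Rounded to 2 decimals: 45.25

45.25


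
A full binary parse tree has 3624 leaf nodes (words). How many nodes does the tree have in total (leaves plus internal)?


Leaf nodes (terminals): 3624
Internal nodes = n - 1 = 3624 - 1 = 3623
Total = leaves + internal = 3624 + 3623 = 7247

7247


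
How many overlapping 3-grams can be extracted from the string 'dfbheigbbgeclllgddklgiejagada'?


String 'dfbheigbbgeclllgddklgiejagada' has length L = 29.
Number of overlapping n-grams = L - n + 1
Substituting: 29 - 3 + 1 = 27

27


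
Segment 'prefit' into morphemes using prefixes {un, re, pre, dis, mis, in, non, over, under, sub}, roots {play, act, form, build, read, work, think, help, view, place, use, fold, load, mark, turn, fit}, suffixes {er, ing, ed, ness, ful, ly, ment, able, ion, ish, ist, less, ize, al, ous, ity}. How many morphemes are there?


Segmenting 'prefit' against the inventory:
  'pre' -> prefix (morpheme 1)
  'fit' -> root (morpheme 2)
Total morphemes: 2

2


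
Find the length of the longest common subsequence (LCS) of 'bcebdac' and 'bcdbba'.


DP table for LCS of 'bcebdac' and 'bcdbba':
       b  c  d  b  b  a
    0  0  0  0  0  0  0
  b 0  1  1  1  1  1  1
  c 0  1  2  2  2  2  2
  e 0  1  2  2  2  2  2
  b 0  1  2  2  3  3  3
  d 0  1  2  3  3  3  3
  a 0  1  2  3  3  3  4
  c 0  1  2  3  3  3  4
LCS: 'bcba'
LCS length = 4

4


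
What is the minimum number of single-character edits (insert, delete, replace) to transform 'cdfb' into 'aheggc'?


Building DP table for s1='cdfb' (len 4) and s2='aheggc' (len 6):
       a  h  e  g  g  c
    0  1  2  3  4  5  6
  c 1  1  2  3  4  5  5
  d 2  2  2  3  4  5  6
  f 3  3  3  3  4  5  6
  b 4  4  4  4  4  5  6
Edit distance = dp[4][6] = 6

6


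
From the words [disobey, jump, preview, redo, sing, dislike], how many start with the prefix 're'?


Checking each word for prefix 're':
  'disobey' -> no (count: 0)
  'jump' -> no (count: 0)
  'preview' -> no (count: 0)
  'redo' -> YES, starts with 're' (count: 1)
  'sing' -> no (count: 1)
  'dislike' -> no (count: 1)
Total with prefix 're': 1

1


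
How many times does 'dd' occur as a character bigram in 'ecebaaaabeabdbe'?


Scanning 'ecebaaaabeabdbe' for bigram 'dd':
  Position 0: 'ec' -> no
  Position 1: 'ce' -> no
  Position 2: 'eb' -> no
  Position 3: 'ba' -> no
  Position 4: 'aa' -> no
  Position 5: 'aa' -> no
  Position 6: 'aa' -> no
  Position 7: 'ab' -> no
  Position 8: 'be' -> no
  Position 9: 'ea' -> no
  Position 10: 'ab' -> no
  Position 11: 'bd' -> no
  Position 12: 'db' -> no
  Position 13: 'be' -> no
Total matches: 0

0


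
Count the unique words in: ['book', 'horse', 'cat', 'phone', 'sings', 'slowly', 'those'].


Listing all tokens and tracking unique types:
  Token 1: 'book' -> NEW (unique so far: 1)
  Token 2: 'horse' -> NEW (unique so far: 2)
  Token 3: 'cat' -> NEW (unique so far: 3)
  Token 4: 'phone' -> NEW (unique so far: 4)
  Token 5: 'sings' -> NEW (unique so far: 5)
  Token 6: 'slowly' -> NEW (unique so far: 6)
  Token 7: 'those' -> NEW (unique so far: 7)
Unique types: ('book', 'cat', 'horse', 'phone', 'sings', 'slowly', 'those')
Vocabulary size: 7

7


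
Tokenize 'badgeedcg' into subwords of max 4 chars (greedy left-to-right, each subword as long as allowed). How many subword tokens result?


'badgeedcg' has 9 characters.
Chunking with max size 4:
  Chunk 1: 'badg' (positions 0-3)
  Chunk 2: 'eedc' (positions 4-7)
  Chunk 3: 'g' (positions 8-8)
Total chunks: ceil(9 / 4) = 3

3


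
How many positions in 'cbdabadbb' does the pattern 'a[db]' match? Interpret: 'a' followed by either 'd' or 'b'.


Pattern: a[db] means 'a' followed by either 'd' or 'b'.
Scanning 'cbdabadbb' position-by-position:
  Pos 0: window 'cb' -> no
  Pos 1: window 'bd' -> no
  Pos 2: window 'da' -> no
  Pos 3: window 'ab' -> MATCH
  Pos 4: window 'ba' -> no
  Pos 5: window 'ad' -> MATCH
  Pos 6: window 'db' -> no
  Pos 7: window 'bb' -> no
  Pos 8: window 'b' -> no
Total matches: 2

2


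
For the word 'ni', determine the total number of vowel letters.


Scanning each character of 'ni':
  Position 1: 'n' -> consonant (running count: 0)
  Position 2: 'i' -> vowel (running count: 1)
Total vowels: 1

1


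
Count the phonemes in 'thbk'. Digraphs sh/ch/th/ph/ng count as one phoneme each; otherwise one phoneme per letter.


Parsing 'thbk' greedily, digraphs first:
  'th' -> digraph (1 consonant phoneme) (phonemes so far: 1)
  'b' -> consonant phoneme (phonemes so far: 2)
  'k' -> consonant phoneme (phonemes so far: 3)
Total phonemes: 3

3


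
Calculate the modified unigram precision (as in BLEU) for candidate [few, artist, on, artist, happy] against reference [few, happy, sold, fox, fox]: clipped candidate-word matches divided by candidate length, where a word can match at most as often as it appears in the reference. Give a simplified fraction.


Reference word counts: {'few': 1, 'fox': 2, 'happy': 1, 'sold': 1}
Checking each candidate word (with clipping):
  'few' -> in reference (ref count 1, used 1/1) -> match (matches: 1)
  'artist' -> not in reference -> no match (matches: 1)
  'on' -> not in reference -> no match (matches: 1)
  'artist' -> not in reference -> no match (matches: 1)
  'happy' -> in reference (ref count 1, used 1/1) -> match (matches: 2)
Clipped matches: 2, Candidate length: 5
Precision = 2/5

2/5


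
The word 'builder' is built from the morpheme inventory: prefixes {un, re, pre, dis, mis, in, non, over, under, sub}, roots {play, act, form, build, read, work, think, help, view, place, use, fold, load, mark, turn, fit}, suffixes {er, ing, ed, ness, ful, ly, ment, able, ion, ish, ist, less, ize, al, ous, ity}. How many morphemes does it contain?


Segmenting 'builder' against the inventory:
  'build' -> root (morpheme 1)
  'er' -> suffix (morpheme 2)
Total morphemes: 2

2


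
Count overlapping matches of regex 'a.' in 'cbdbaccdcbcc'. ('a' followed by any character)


Pattern: a. means 'a' followed by any character.
Scanning 'cbdbaccdcbcc' position-by-position:
  Pos 0: window 'cb' -> no
  Pos 1: window 'bd' -> no
  Pos 2: window 'db' -> no
  Pos 3: window 'ba' -> no
  Pos 4: window 'ac' -> MATCH
  Pos 5: window 'cc' -> no
  Pos 6: window 'cd' -> no
  Pos 7: window 'dc' -> no
  Pos 8: window 'cb' -> no
  Pos 9: window 'bc' -> no
  Pos 10: window 'cc' -> no
  Pos 11: window 'c' -> no
Total matches: 1

1


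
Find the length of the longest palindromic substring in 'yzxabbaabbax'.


Scanning 'yzxabbaabbax' for palindromic substrings.
Substring at positions 2-11: 'xabbaabbax'.
Check: reverse('xabbaabbax') = 'xabbaabbax' -> palindrome confirmed.
Neighbouring characters ('z' / '-') break symmetry, so it cannot extend further.
No longer palindromic substring exists; longest length = 10

10


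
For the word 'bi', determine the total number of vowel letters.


Scanning each character of 'bi':
  Position 1: 'b' -> consonant (running count: 0)
  Position 2: 'i' -> vowel (running count: 1)
Total vowels: 1

1


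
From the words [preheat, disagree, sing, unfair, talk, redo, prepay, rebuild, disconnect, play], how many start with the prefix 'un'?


Checking each word for prefix 'un':
  'preheat' -> no (count: 0)
  'disagree' -> no (count: 0)
  'sing' -> no (count: 0)
  'unfair' -> YES, starts with 'un' (count: 1)
  'talk' -> no (count: 1)
  'redo' -> no (count: 1)
  'prepay' -> no (count: 1)
  'rebuild' -> no (count: 1)
  'disconnect' -> no (count: 1)
  'play' -> no (count: 1)
Total with prefix 'un': 1

1


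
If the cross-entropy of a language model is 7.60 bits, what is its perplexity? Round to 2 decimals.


Perplexity formula: PP = 2^H
H = 7.60
PP = 2^7.60
Decompose: 2^7.60 = 2^7 * 2^0.60
2^7 = 128, 2^0.60 ~ 1.5157166
PP ~ 128 * 1.5157166 = 194.0117248
Rounded to 2 decimals: 194.01

194.01


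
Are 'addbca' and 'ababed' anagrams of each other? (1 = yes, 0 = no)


Sort characters of 'addbca': 'aabcdd'
Sort characters of 'ababed': 'aabbde'
Sorted forms differ -> they are NOT anagrams
Result: 0

0


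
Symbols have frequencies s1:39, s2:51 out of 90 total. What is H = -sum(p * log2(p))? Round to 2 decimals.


Computing entropy H = -sum(p_i * log2(p_i)):
  s1: p = 39/90 = 0.4333, -p*log2(p) = 0.5228
  s2: p = 51/90 = 0.5667, -p*log2(p) = 0.4643
H = sum of terms = 0.9871
Rounded to 2 decimals: 0.99

0.99


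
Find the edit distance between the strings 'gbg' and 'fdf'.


Building DP table for s1='gbg' (len 3) and s2='fdf' (len 3):
       f  d  f
    0  1  2  3
  g 1  1  2  3
  b 2  2  2  3
  g 3  3  3  3
Edit distance = dp[3][3] = 3

3


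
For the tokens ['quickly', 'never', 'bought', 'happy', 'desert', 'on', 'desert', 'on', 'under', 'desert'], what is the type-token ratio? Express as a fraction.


Tokens: 10
Unique types: ('bought', 'desert', 'happy', 'never', 'on', 'quickly', 'under') = 7
TTR = 7/10
Already in lowest terms.

7/10


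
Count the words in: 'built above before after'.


Counting words by splitting on spaces:
  Word 1: 'built'
  Word 2: 'above'
  Word 3: 'before'
  Word 4: 'after'
Total words: 4

4


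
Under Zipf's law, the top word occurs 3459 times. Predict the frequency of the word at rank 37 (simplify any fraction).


Zipf's law: freq(rank) = f1 / rank
f1 = 3459, rank = 37
freq = 3459 / 37
GCD(3459, 37) = 1
Simplified: 3459/37

3459/37


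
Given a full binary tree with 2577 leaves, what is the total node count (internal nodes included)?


Leaf nodes (terminals): 2577
Internal nodes = n - 1 = 2577 - 1 = 2576
Total = leaves + internal = 2577 + 2576 = 5153

5153


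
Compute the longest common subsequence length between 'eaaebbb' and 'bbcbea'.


DP table for LCS of 'eaaebbb' and 'bbcbea':
       b  b  c  b  e  a
    0  0  0  0  0  0  0
  e 0  0  0  0  0  1  1
  a 0  0  0  0  0  1  2
  a 0  0  0  0  0  1  2
  e 0  0  0  0  0  1  2
  b 0  1  1  1  1  1  2
  b 0  1  2  2  2  2  2
  b 0  1  2  2  3  3  3
LCS: 'bbb'
LCS length = 3

3


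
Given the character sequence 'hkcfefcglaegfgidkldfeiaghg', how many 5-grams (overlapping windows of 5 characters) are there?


String 'hkcfefcglaegfgidkldfeiaghg' has length L = 26.
Number of overlapping n-grams = L - n + 1
Substituting: 26 - 5 + 1 = 22

22


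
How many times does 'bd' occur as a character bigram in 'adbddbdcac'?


Scanning 'adbddbdcac' for bigram 'bd':
  Position 0: 'ad' -> no
  Position 1: 'db' -> no
  Position 2: 'bd' -> MATCH
  Position 3: 'dd' -> no
  Position 4: 'db' -> no
  Position 5: 'bd' -> MATCH
  Position 6: 'dc' -> no
  Position 7: 'ca' -> no
  Position 8: 'ac' -> no
Total matches: 2

2


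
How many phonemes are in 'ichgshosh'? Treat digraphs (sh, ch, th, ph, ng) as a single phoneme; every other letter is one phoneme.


Parsing 'ichgshosh' greedily, digraphs first:
  'i' -> vowel phoneme (phonemes so far: 1)
  'ch' -> digraph (1 consonant phoneme) (phonemes so far: 2)
  'g' -> consonant phoneme (phonemes so far: 3)
  'sh' -> digraph (1 consonant phoneme) (phonemes so far: 4)
  'o' -> vowel phoneme (phonemes so far: 5)
  'sh' -> digraph (1 consonant phoneme) (phonemes so far: 6)
Total phonemes: 6

6


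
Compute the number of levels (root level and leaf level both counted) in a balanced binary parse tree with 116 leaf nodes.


In a balanced binary tree with n leaves the deepest leaf is ceil(log2(n)) edges below the root,
so counting node levels inclusive of root and leaves gives ceil(log2(n)) + 1 levels.
log2(116) = 6.8580
ceil(6.8580) = 7
levels = 7 + 1 = 8

8


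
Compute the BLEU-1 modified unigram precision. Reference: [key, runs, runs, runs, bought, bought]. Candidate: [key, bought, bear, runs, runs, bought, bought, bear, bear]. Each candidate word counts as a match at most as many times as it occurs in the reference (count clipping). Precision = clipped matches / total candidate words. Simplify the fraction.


Reference word counts: {'bought': 2, 'key': 1, 'runs': 3}
Checking each candidate word (with clipping):
  'key' -> in reference (ref count 1, used 1/1) -> match (matches: 1)
  'bought' -> in reference (ref count 2, used 1/2) -> match (matches: 2)
  'bear' -> not in reference -> no match (matches: 2)
  'runs' -> in reference (ref count 3, used 1/3) -> match (matches: 3)
  'runs' -> in reference (ref count 3, used 2/3) -> match (matches: 4)
  'bought' -> in reference (ref count 2, used 2/2) -> match (matches: 5)
  'bought' -> ref count 2 already used up (2/2) -> clipped, no match (matches: 5)
  'bear' -> not in reference -> no match (matches: 5)
  'bear' -> not in reference -> no match (matches: 5)
Clipped matches: 5, Candidate length: 9
Precision = 5/9

5/9


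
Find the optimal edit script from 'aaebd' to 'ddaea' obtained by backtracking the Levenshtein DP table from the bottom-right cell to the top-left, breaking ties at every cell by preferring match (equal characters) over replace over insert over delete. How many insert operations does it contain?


Edit distance = 4. Backtracking from cell (5, 5) with preference match > replace > insert > delete,
then listing the resulting alignment 'aaebd' -> 'ddaea' left to right:
  Step 1: insert 'd' [insertion #1]
  Step 2: replace a->d
  Step 3: keep 'a'
  Step 4: keep 'e'
  Step 5: delete 'b'
  Step 6: replace d->a
Total insertions: 1

1


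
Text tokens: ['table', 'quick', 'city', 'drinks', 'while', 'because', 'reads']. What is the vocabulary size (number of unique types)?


Listing all tokens and tracking unique types:
  Token 1: 'table' -> NEW (unique so far: 1)
  Token 2: 'quick' -> NEW (unique so far: 2)
  Token 3: 'city' -> NEW (unique so far: 3)
  Token 4: 'drinks' -> NEW (unique so far: 4)
  Token 5: 'while' -> NEW (unique so far: 5)
  Token 6: 'because' -> NEW (unique so far: 6)
  Token 7: 'reads' -> NEW (unique so far: 7)
Unique types: ('because', 'city', 'drinks', 'quick', 'reads', 'table', 'while')
Vocabulary size: 7

7


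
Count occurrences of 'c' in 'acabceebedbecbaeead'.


Scanning 'acabceebedbecbaeead' for 'c':
  Position 1: 'c' -> MATCH (count: 1)
  Position 4: 'c' -> MATCH (count: 2)
  Position 12: 'c' -> MATCH (count: 3)
Total occurrences of 'c': 3

3


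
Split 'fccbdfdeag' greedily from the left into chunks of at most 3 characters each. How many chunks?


'fccbdfdeag' has 10 characters.
Chunking with max size 3:
  Chunk 1: 'fcc' (positions 0-2)
  Chunk 2: 'bdf' (positions 3-5)
  Chunk 3: 'dea' (positions 6-8)
  Chunk 4: 'g' (positions 9-9)
Total chunks: ceil(10 / 3) = 4

4


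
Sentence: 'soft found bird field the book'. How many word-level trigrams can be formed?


Word trigrams from [6] words:
  Trigram 1: (soft found bird)
  Trigram 2: (found bird field)
  Trigram 3: (bird field the)
  Trigram 4: (field the book)
Total word trigrams: 6 - 2 = 4

4


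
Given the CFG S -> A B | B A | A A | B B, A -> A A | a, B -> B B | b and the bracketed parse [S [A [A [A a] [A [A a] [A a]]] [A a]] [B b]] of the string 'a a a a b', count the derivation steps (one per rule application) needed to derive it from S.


Every bracketed nonterminal node [X ...] in the tree is produced by exactly one rule application.
Reading the tree off as a leftmost derivation:
  Step 1: S  =>  A B   (applied S -> A B)
  Step 2: A B  =>  A A B   (applied A -> A A)
  Step 3: A A B  =>  A A A B   (applied A -> A A)
  Step 4: A A A B  =>  a A A B   (applied A -> a)
  Step 5: a A A B  =>  a A A A B   (applied A -> A A)
  Step 6: a A A A B  =>  a a A A B   (applied A -> a)
  Step 7: a a A A B  =>  a a a A B   (applied A -> a)
  Step 8: a a a A B  =>  a a a a B   (applied A -> a)
  Step 9: a a a a B  =>  a a a a b   (applied B -> b)
Final yield: a a a a b
Total rewrite steps: 9

9


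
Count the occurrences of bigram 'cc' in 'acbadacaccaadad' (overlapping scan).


Scanning 'acbadacaccaadad' for bigram 'cc':
  Position 0: 'ac' -> no
  Position 1: 'cb' -> no
  Position 2: 'ba' -> no
  Position 3: 'ad' -> no
  Position 4: 'da' -> no
  Position 5: 'ac' -> no
  Position 6: 'ca' -> no
  Position 7: 'ac' -> no
  Position 8: 'cc' -> MATCH
  Position 9: 'ca' -> no
  Position 10: 'aa' -> no
  Position 11: 'ad' -> no
  Position 12: 'da' -> no
  Position 13: 'ad' -> no
Total matches: 1

1


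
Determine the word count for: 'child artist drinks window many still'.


Counting words by splitting on spaces:
  Word 1: 'child'
  Word 2: 'artist'
  Word 3: 'drinks'
  Word 4: 'window'
  Word 5: 'many'
  Word 6: 'still'
Total words: 6

6


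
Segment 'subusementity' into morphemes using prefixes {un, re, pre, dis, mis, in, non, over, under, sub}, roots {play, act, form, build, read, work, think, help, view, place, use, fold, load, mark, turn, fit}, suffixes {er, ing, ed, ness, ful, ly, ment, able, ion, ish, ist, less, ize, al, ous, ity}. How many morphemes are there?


Segmenting 'subusementity' against the inventory:
  'sub' -> prefix (morpheme 1)
  'use' -> root (morpheme 2)
  'ment' -> suffix (morpheme 3)
  'ity' -> suffix (morpheme 4)
Total morphemes: 4

4


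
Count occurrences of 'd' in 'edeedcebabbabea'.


Scanning 'edeedcebabbabea' for 'd':
  Position 1: 'd' -> MATCH (count: 1)
  Position 4: 'd' -> MATCH (count: 2)
Total occurrences of 'd': 2

2


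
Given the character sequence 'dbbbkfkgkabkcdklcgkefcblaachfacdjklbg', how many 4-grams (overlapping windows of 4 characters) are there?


String 'dbbbkfkgkabkcdklcgkefcblaachfacdjklbg' has length L = 37.
Number of overlapping n-grams = L - n + 1
Substituting: 37 - 4 + 1 = 34

34


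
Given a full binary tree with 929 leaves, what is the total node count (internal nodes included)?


Leaf nodes (terminals): 929
Internal nodes = n - 1 = 929 - 1 = 928
Total = leaves + internal = 929 + 928 = 1857

1857


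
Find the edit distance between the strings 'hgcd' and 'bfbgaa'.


Building DP table for s1='hgcd' (len 4) and s2='bfbgaa' (len 6):
       b  f  b  g  a  a
    0  1  2  3  4  5  6
  h 1  1  2  3  4  5  6
  g 2  2  2  3  3  4  5
  c 3  3  3  3  4  4  5
  d 4  4  4  4  4  5  5
Edit distance = dp[4][6] = 5

5


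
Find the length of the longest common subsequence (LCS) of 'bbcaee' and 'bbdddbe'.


DP table for LCS of 'bbcaee' and 'bbdddbe':
       b  b  d  d  d  b  e
    0  0  0  0  0  0  0  0
  b 0  1  1  1  1  1  1  1
  b 0  1  2  2  2  2  2  2
  c 0  1  2  2  2  2  2  2
  a 0  1  2  2  2  2  2  2
  e 0  1  2  2  2  2  2  3
  e 0  1  2  2  2  2  2  3
LCS: 'bbe'
LCS length = 3

3


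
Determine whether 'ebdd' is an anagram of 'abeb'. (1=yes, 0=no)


Sort characters of 'ebdd': 'bdde'
Sort characters of 'abeb': 'abbe'
Sorted forms differ -> they are NOT anagrams
Result: 0

0


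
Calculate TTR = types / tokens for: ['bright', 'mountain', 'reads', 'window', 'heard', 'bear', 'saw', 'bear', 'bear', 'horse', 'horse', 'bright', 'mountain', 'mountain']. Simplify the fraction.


Tokens: 14
Unique types: ('bear', 'bright', 'heard', 'horse', 'mountain', 'reads', 'saw', 'window') = 8
TTR = 8/14
Simplify: divide both by 2 -> 4/7
TTR = 4/7

4/7


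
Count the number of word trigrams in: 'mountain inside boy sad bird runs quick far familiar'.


Word trigrams from [9] words:
  Trigram 1: (mountain inside boy)
  Trigram 2: (inside boy sad)
  Trigram 3: (boy sad bird)
  Trigram 4: (sad bird runs)
  Trigram 5: (bird runs quick)
  Trigram 6: (runs quick far)
  Trigram 7: (quick far familiar)
Total word trigrams: 9 - 2 = 7

7


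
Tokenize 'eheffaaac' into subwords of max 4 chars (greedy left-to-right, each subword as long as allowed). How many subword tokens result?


'eheffaaac' has 9 characters.
Chunking with max size 4:
  Chunk 1: 'ehef' (positions 0-3)
  Chunk 2: 'faaa' (positions 4-7)
  Chunk 3: 'c' (positions 8-8)
Total chunks: ceil(9 / 4) = 3

3


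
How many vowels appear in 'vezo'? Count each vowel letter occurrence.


Scanning each character of 'vezo':
  Position 1: 'v' -> consonant (running count: 0)
  Position 2: 'e' -> vowel (running count: 1)
  Position 3: 'z' -> consonant (running count: 1)
  Position 4: 'o' -> vowel (running count: 2)
Total vowels: 2

2


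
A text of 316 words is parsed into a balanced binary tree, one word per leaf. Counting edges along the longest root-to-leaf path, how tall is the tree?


In a balanced binary tree with n leaves the deepest leaf is ceil(log2(n)) edges below the root.
log2(316) = 8.3038
ceil(8.3038) = 9
height (edges) = 9

9


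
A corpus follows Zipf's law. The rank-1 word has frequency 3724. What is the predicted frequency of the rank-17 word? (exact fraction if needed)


Zipf's law: freq(rank) = f1 / rank
f1 = 3724, rank = 17
freq = 3724 / 17
GCD(3724, 17) = 1
Simplified: 3724/17

3724/17


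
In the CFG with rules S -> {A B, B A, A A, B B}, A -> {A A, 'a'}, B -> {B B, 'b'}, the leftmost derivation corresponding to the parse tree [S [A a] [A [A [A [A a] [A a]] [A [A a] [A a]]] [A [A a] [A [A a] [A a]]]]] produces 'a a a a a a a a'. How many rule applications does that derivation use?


Every bracketed nonterminal node [X ...] in the tree is produced by exactly one rule application.
Reading the tree off as a leftmost derivation:
  Step 1: S  =>  A A   (applied S -> A A)
  Step 2: A A  =>  a A   (applied A -> a)
  Step 3: a A  =>  a A A   (applied A -> A A)
  Step 4: a A A  =>  a A A A   (applied A -> A A)
  Step 5: a A A A  =>  a A A A A   (applied A -> A A)
  Step 6: a A A A A  =>  a a A A A   (applied A -> a)
  Step 7: a a A A A  =>  a a a A A   (applied A -> a)
  Step 8: a a a A A  =>  a a a A A A   (applied A -> A A)
  Step 9: a a a A A A  =>  a a a a A A   (applied A -> a)
  Step 10: a a a a A A  =>  a a a a a A   (applied A -> a)
  Step 11: a a a a a A  =>  a a a a a A A   (applied A -> A A)
  Step 12: a a a a a A A  =>  a a a a a a A   (applied A -> a)
  Step 13: a a a a a a A  =>  a a a a a a A A   (applied A -> A A)
  Step 14: a a a a a a A A  =>  a a a a a a a A   (applied A -> a)
  Step 15: a a a a a a a A  =>  a a a a a a a a   (applied A -> a)
Final yield: a a a a a a a a
Total rewrite steps: 15

15


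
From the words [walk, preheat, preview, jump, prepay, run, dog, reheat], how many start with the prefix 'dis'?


Checking each word for prefix 'dis':
  'walk' -> no (count: 0)
  'preheat' -> no (count: 0)
  'preview' -> no (count: 0)
  'jump' -> no (count: 0)
  'prepay' -> no (count: 0)
  'run' -> no (count: 0)
  'dog' -> no (count: 0)
  'reheat' -> no (count: 0)
Total with prefix 'dis': 0

0


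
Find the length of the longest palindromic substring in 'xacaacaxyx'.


Scanning 'xacaacaxyx' for palindromic substrings.
Substring at positions 0-7: 'xacaacax'.
Check: reverse('xacaacax') = 'xacaacax' -> palindrome confirmed.
Neighbouring characters ('-' / 'y') break symmetry, so it cannot extend further.
No longer palindromic substring exists; longest length = 8

8


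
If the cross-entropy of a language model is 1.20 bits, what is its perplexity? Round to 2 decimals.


Perplexity formula: PP = 2^H
H = 1.20
PP = 2^1.20
Decompose: 2^1.20 = 2^1 * 2^0.20
2^1 = 2, 2^0.20 ~ 1.1486984
PP ~ 2 * 1.1486984 = 2.2973968
Rounded to 2 decimals: 2.30

2.30


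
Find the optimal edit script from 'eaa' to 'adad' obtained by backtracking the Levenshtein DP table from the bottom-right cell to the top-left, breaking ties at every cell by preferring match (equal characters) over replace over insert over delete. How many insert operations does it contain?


Edit distance = 3. Backtracking from cell (3, 4) with preference match > replace > insert > delete,
then listing the resulting alignment 'eaa' -> 'adad' left to right:
  Step 1: insert 'a' [insertion #1]
  Step 2: replace e->d
  Step 3: keep 'a'
  Step 4: replace a->d
Total insertions: 1

1


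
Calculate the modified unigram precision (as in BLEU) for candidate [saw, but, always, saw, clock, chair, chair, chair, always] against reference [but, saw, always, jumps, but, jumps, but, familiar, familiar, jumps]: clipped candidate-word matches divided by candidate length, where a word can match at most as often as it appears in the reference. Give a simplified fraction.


Reference word counts: {'always': 1, 'but': 3, 'familiar': 2, 'jumps': 3, 'saw': 1}
Checking each candidate word (with clipping):
  'saw' -> in reference (ref count 1, used 1/1) -> match (matches: 1)
  'but' -> in reference (ref count 3, used 1/3) -> match (matches: 2)
  'always' -> in reference (ref count 1, used 1/1) -> match (matches: 3)
  'saw' -> ref count 1 already used up (1/1) -> clipped, no match (matches: 3)
  'clock' -> not in reference -> no match (matches: 3)
  'chair' -> not in reference -> no match (matches: 3)
  'chair' -> not in reference -> no match (matches: 3)
  'chair' -> not in reference -> no match (matches: 3)
  'always' -> ref count 1 already used up (1/1) -> clipped, no match (matches: 3)
Clipped matches: 3, Candidate length: 9
Precision = 3/9 = 1/3

1/3


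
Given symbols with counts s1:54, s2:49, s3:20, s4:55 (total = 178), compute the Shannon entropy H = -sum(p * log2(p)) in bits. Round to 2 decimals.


Computing entropy H = -sum(p_i * log2(p_i)):
  s1: p = 54/178 = 0.3034, -p*log2(p) = 0.5221
  s2: p = 49/178 = 0.2753, -p*log2(p) = 0.5123
  s3: p = 20/178 = 0.1124, -p*log2(p) = 0.3544
  s4: p = 55/178 = 0.3090, -p*log2(p) = 0.5235
H = sum of terms = 1.9123
Rounded to 2 decimals: 1.91

1.91


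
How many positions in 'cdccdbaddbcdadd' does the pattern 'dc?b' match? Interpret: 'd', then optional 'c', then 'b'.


Pattern: dc?b means 'd', then optional 'c', then 'b'.
Scanning 'cdccdbaddbcdadd' position-by-position:
  Pos 0: window 'cdc' -> no
  Pos 1: window 'dcc' -> no
  Pos 2: window 'ccd' -> no
  Pos 3: window 'cdb' -> no
  Pos 4: window 'dba' -> MATCH
  Pos 5: window 'bad' -> no
  Pos 6: window 'add' -> no
  Pos 7: window 'ddb' -> no
  Pos 8: window 'dbc' -> MATCH
  Pos 9: window 'bcd' -> no
  Pos 10: window 'cda' -> no
  Pos 11: window 'dad' -> no
  Pos 12: window 'add' -> no
  Pos 13: window 'dd' -> no
  Pos 14: window 'd' -> no
Total matches: 2

2


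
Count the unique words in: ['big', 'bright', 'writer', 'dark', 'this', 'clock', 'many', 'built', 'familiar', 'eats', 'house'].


Listing all tokens and tracking unique types:
  Token 1: 'big' -> NEW (unique so far: 1)
  Token 2: 'bright' -> NEW (unique so far: 2)
  Token 3: 'writer' -> NEW (unique so far: 3)
  Token 4: 'dark' -> NEW (unique so far: 4)
  Token 5: 'this' -> NEW (unique so far: 5)
  Token 6: 'clock' -> NEW (unique so far: 6)
  Token 7: 'many' -> NEW (unique so far: 7)
  Token 8: 'built' -> NEW (unique so far: 8)
  Token 9: 'familiar' -> NEW (unique so far: 9)
  Token 10: 'eats' -> NEW (unique so far: 10)
  Token 11: 'house' -> NEW (unique so far: 11)
Unique types: ('big', 'bright', 'built', 'clock', 'dark', 'eats', 'familiar', 'house', 'many', 'this', 'writer')
Vocabulary size: 11

11


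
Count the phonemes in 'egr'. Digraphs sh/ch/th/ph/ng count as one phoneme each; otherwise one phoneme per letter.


Parsing 'egr' greedily, digraphs first:
  'e' -> vowel phoneme (phonemes so far: 1)
  'g' -> consonant phoneme (phonemes so far: 2)
  'r' -> consonant phoneme (phonemes so far: 3)
Total phonemes: 3

3
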